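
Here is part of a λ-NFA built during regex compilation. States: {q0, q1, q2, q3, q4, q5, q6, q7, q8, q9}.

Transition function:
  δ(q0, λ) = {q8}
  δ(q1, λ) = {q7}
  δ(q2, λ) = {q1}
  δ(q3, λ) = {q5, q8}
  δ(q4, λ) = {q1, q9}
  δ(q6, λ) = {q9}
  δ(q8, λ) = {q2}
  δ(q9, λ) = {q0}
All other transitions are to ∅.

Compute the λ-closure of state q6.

Start with {q6}.
From q6 via λ: add q9.
From q9 via λ: add q0.
From q0 via λ: add q8.
From q8 via λ: add q2.
From q2 via λ: add q1.
From q1 via λ: add q7.
No new states can be added; the closed set is {q0, q1, q2, q6, q7, q8, q9}.

{q0, q1, q2, q6, q7, q8, q9}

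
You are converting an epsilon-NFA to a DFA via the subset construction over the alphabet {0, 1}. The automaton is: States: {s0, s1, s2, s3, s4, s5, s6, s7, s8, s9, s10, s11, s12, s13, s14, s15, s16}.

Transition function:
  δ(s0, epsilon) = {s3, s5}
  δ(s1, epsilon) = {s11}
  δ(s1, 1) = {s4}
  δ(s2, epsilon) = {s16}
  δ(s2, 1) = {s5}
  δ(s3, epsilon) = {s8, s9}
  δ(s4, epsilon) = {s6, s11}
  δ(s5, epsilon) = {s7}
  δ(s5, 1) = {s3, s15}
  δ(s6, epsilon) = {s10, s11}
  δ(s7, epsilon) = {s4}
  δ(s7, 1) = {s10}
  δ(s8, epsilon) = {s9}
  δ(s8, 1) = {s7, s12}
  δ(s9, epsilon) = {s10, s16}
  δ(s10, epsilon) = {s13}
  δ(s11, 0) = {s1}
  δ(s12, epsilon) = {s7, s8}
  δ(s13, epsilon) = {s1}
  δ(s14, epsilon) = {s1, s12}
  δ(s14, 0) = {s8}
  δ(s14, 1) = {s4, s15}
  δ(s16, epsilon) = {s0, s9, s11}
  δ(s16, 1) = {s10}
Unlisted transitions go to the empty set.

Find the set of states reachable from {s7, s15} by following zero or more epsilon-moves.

Start with {s7, s15}.
From s7 via epsilon: add s4.
From s4 via epsilon: add s6, s11.
From s6 via epsilon: add s10.
From s10 via epsilon: add s13.
From s13 via epsilon: add s1.
No new states can be added; the closed set is {s1, s4, s6, s7, s10, s11, s13, s15}.

{s1, s4, s6, s7, s10, s11, s13, s15}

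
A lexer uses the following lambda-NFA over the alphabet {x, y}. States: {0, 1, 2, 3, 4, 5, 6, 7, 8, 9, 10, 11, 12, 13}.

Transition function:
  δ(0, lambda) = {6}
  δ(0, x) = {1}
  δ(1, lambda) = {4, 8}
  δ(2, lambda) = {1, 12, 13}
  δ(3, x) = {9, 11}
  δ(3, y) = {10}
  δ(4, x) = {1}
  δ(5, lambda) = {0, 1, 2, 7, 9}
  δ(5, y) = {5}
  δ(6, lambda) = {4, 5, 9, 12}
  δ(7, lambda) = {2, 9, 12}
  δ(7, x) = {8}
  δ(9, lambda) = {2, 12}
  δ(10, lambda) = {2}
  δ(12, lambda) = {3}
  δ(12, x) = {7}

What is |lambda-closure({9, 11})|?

9

Start with {9, 11}.
From 9 via lambda: add 2, 12.
From 2 via lambda: add 1, 13.
From 12 via lambda: add 3.
From 1 via lambda: add 4, 8.
lambda-closure = {1, 2, 3, 4, 8, 9, 11, 12, 13}, which has 9 states.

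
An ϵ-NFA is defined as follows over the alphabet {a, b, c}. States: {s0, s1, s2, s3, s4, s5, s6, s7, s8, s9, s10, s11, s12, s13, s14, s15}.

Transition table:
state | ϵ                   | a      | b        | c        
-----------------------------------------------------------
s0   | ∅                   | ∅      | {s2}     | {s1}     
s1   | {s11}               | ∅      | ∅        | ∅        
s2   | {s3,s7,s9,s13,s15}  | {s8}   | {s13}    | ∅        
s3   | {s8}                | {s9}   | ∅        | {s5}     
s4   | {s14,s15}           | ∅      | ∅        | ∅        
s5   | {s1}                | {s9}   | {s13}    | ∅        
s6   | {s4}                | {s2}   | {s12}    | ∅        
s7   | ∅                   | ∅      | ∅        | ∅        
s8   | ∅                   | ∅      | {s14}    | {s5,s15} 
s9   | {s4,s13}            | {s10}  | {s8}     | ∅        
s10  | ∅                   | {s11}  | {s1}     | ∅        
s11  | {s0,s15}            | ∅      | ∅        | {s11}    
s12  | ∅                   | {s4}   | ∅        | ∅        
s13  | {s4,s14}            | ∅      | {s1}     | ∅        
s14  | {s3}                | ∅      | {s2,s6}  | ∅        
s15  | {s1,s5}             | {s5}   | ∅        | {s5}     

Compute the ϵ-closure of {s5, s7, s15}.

Start with {s5, s7, s15}.
From s5 via ϵ: add s1.
From s1 via ϵ: add s11.
From s11 via ϵ: add s0.
No new states can be added; the closed set is {s0, s1, s5, s7, s11, s15}.

{s0, s1, s5, s7, s11, s15}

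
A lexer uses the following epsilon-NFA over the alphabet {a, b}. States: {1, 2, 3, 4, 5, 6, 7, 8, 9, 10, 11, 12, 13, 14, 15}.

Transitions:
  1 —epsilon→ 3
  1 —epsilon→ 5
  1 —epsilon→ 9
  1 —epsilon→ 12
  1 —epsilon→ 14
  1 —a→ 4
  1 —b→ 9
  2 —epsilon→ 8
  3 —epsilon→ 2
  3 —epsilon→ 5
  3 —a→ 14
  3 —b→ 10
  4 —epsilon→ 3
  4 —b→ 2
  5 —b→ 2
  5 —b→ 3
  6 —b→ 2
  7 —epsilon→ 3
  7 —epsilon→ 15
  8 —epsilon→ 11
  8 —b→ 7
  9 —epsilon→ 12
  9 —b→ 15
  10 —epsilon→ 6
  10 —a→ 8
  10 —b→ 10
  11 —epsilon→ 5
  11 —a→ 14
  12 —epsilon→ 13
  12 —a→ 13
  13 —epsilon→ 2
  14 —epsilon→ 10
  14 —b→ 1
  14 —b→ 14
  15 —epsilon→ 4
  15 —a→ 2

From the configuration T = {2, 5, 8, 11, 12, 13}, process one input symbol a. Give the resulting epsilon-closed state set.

11 on a → {14}.
12 on a → {13}.
No a-transition from 2, 5, 8, 13.
Union after reading a: {13, 14}.
Now take the epsilon-closure:
From 13 via epsilon: add 2.
From 14 via epsilon: add 10.
From 2 via epsilon: add 8.
From 10 via epsilon: add 6.
From 8 via epsilon: add 11.
From 11 via epsilon: add 5.
No new states can be added; the closed set is {2, 5, 6, 8, 10, 11, 13, 14}.

{2, 5, 6, 8, 10, 11, 13, 14}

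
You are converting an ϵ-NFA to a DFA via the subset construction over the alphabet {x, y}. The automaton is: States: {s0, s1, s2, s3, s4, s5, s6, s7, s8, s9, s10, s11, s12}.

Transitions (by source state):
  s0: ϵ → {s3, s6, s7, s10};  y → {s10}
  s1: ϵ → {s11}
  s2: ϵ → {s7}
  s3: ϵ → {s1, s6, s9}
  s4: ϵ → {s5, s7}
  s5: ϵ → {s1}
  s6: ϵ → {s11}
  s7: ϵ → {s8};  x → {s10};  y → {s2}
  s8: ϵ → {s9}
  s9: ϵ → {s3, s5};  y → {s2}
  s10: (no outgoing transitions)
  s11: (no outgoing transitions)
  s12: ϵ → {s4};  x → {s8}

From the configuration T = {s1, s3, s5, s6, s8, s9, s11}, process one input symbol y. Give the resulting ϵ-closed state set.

{s1, s2, s3, s5, s6, s7, s8, s9, s11}

s9 on y → {s2}.
No y-transition from s1, s3, s5, s6, s8, s11.
Union after reading y: {s2}.
Now take the ϵ-closure:
From s2 via ϵ: add s7.
From s7 via ϵ: add s8.
From s8 via ϵ: add s9.
From s9 via ϵ: add s3, s5.
From s3 via ϵ: add s1, s6.
From s1 via ϵ: add s11.
No new states can be added; the closed set is {s1, s2, s3, s5, s6, s7, s8, s9, s11}.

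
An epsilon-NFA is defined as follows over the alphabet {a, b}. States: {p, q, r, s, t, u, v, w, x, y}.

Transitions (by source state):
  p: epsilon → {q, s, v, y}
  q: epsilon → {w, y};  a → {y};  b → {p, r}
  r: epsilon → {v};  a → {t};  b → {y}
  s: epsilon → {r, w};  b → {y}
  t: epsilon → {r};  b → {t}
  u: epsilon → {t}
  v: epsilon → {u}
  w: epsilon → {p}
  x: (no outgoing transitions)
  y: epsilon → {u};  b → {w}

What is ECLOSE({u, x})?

Start with {u, x}.
From u via epsilon: add t.
From t via epsilon: add r.
From r via epsilon: add v.
No new states can be added; the closed set is {r, t, u, v, x}.

{r, t, u, v, x}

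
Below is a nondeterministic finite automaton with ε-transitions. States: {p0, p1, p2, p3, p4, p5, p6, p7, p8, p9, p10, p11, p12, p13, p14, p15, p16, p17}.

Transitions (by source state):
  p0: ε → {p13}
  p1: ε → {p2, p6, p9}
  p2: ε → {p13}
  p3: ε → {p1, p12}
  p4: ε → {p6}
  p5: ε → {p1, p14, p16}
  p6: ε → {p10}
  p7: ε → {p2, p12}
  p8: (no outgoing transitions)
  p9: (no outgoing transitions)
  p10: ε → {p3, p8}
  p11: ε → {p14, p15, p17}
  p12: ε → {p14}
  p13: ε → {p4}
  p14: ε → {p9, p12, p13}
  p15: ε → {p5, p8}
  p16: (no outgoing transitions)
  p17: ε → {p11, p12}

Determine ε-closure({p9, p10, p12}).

Start with {p9, p10, p12}.
From p10 via ε: add p3, p8.
From p12 via ε: add p14.
From p3 via ε: add p1.
From p14 via ε: add p13.
From p1 via ε: add p2, p6.
From p13 via ε: add p4.
No new states can be added; the closed set is {p1, p2, p3, p4, p6, p8, p9, p10, p12, p13, p14}.

{p1, p2, p3, p4, p6, p8, p9, p10, p12, p13, p14}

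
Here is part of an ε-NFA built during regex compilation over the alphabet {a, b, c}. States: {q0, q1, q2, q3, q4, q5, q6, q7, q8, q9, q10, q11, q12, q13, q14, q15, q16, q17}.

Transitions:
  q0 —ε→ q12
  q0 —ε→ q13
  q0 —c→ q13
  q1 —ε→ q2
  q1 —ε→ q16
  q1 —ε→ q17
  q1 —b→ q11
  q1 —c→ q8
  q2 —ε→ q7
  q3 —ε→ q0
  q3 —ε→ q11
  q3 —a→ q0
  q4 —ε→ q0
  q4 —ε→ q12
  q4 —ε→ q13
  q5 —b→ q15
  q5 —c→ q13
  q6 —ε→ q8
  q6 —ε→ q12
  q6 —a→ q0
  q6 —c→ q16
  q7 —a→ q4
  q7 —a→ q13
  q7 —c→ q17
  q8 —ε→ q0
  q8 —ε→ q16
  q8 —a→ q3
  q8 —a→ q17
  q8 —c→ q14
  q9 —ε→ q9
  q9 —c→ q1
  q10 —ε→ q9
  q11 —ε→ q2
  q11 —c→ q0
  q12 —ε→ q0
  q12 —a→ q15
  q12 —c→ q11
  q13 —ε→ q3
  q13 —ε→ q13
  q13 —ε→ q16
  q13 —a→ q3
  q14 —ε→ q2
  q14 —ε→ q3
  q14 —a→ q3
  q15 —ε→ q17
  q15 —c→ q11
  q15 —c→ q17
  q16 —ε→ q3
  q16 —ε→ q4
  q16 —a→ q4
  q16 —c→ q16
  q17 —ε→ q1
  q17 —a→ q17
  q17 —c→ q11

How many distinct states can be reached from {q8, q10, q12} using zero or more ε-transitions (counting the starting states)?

12

Start with {q8, q10, q12}.
From q8 via ε: add q0, q16.
From q10 via ε: add q9.
From q0 via ε: add q13.
From q16 via ε: add q3, q4.
From q3 via ε: add q11.
From q11 via ε: add q2.
From q2 via ε: add q7.
ε-closure = {q0, q2, q3, q4, q7, q8, q9, q10, q11, q12, q13, q16}, which has 12 states.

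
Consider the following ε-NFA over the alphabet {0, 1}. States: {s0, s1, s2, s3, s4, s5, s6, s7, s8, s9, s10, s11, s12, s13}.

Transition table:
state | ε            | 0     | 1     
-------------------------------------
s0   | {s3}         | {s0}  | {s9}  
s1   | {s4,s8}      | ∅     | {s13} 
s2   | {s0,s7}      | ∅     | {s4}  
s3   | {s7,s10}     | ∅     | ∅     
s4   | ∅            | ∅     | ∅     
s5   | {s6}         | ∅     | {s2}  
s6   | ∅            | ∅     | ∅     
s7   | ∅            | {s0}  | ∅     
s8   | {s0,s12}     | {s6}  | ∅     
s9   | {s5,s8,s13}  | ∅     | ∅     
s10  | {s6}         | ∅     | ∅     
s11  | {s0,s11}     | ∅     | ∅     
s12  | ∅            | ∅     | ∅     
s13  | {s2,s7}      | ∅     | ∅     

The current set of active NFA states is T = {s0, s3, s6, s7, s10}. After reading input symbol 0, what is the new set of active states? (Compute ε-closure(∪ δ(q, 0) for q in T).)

s0 on 0 → {s0}.
s7 on 0 → {s0}.
No 0-transition from s3, s6, s10.
Union after reading 0: {s0}.
Now take the ε-closure:
From s0 via ε: add s3.
From s3 via ε: add s7, s10.
From s10 via ε: add s6.
No new states can be added; the closed set is {s0, s3, s6, s7, s10}.

{s0, s3, s6, s7, s10}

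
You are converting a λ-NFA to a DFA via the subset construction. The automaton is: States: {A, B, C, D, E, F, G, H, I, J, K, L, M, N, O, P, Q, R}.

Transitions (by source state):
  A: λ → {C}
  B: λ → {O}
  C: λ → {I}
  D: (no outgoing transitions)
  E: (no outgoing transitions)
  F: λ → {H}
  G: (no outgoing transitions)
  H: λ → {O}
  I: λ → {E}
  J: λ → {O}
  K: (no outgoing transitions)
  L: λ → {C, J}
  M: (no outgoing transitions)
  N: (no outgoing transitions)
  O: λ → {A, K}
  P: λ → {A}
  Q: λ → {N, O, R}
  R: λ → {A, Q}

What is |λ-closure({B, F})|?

Start with {B, F}.
From B via λ: add O.
From F via λ: add H.
From O via λ: add A, K.
From A via λ: add C.
From C via λ: add I.
From I via λ: add E.
λ-closure = {A, B, C, E, F, H, I, K, O}, which has 9 states.

9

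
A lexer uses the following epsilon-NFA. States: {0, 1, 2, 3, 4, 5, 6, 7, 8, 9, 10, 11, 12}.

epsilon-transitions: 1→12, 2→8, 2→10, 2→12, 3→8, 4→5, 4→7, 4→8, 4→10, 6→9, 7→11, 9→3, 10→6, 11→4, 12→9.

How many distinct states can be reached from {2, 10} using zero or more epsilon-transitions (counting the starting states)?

7

Start with {2, 10}.
From 2 via epsilon: add 8, 12.
From 10 via epsilon: add 6.
From 6 via epsilon: add 9.
From 9 via epsilon: add 3.
epsilon-closure = {2, 3, 6, 8, 9, 10, 12}, which has 7 states.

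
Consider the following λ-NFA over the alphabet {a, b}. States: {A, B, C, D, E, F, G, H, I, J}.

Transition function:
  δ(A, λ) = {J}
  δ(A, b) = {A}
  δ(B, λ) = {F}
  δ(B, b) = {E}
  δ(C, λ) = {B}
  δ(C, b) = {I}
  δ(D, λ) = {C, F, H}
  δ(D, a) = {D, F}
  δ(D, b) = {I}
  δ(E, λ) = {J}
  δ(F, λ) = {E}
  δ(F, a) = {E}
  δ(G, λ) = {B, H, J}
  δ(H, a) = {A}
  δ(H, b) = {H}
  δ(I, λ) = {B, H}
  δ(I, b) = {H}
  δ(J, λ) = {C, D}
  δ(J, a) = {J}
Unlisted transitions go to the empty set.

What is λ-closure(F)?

Start with {F}.
From F via λ: add E.
From E via λ: add J.
From J via λ: add C, D.
From C via λ: add B.
From D via λ: add H.
No new states can be added; the closed set is {B, C, D, E, F, H, J}.

{B, C, D, E, F, H, J}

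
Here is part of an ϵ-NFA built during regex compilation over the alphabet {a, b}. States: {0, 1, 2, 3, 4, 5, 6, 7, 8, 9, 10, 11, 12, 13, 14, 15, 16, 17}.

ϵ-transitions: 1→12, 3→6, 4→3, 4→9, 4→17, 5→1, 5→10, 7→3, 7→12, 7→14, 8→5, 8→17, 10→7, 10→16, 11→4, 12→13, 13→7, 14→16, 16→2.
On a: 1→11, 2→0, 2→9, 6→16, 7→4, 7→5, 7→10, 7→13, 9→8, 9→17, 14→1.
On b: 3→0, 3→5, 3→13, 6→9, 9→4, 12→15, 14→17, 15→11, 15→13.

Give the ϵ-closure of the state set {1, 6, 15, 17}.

{1, 2, 3, 6, 7, 12, 13, 14, 15, 16, 17}

Start with {1, 6, 15, 17}.
From 1 via ϵ: add 12.
From 12 via ϵ: add 13.
From 13 via ϵ: add 7.
From 7 via ϵ: add 3, 14.
From 14 via ϵ: add 16.
From 16 via ϵ: add 2.
No new states can be added; the closed set is {1, 2, 3, 6, 7, 12, 13, 14, 15, 16, 17}.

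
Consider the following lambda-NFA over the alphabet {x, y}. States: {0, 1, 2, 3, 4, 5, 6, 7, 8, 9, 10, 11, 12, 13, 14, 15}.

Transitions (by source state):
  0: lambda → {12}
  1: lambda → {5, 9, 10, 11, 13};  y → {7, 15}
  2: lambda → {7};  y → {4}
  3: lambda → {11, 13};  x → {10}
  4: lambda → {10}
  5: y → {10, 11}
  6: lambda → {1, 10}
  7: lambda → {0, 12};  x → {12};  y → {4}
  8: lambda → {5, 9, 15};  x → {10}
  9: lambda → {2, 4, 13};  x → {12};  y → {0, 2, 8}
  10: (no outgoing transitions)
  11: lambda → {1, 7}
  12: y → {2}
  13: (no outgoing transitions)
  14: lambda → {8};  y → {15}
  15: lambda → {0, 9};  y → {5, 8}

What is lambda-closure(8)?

{0, 2, 4, 5, 7, 8, 9, 10, 12, 13, 15}

Start with {8}.
From 8 via lambda: add 5, 9, 15.
From 9 via lambda: add 2, 4, 13.
From 15 via lambda: add 0.
From 0 via lambda: add 12.
From 2 via lambda: add 7.
From 4 via lambda: add 10.
No new states can be added; the closed set is {0, 2, 4, 5, 7, 8, 9, 10, 12, 13, 15}.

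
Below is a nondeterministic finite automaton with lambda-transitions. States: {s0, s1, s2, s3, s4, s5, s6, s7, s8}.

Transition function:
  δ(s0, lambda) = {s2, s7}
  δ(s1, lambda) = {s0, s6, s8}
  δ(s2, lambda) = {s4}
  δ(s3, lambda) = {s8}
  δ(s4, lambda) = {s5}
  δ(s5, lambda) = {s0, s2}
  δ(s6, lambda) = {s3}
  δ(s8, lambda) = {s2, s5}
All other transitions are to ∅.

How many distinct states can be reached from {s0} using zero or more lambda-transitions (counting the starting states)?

Start with {s0}.
From s0 via lambda: add s2, s7.
From s2 via lambda: add s4.
From s4 via lambda: add s5.
lambda-closure = {s0, s2, s4, s5, s7}, which has 5 states.

5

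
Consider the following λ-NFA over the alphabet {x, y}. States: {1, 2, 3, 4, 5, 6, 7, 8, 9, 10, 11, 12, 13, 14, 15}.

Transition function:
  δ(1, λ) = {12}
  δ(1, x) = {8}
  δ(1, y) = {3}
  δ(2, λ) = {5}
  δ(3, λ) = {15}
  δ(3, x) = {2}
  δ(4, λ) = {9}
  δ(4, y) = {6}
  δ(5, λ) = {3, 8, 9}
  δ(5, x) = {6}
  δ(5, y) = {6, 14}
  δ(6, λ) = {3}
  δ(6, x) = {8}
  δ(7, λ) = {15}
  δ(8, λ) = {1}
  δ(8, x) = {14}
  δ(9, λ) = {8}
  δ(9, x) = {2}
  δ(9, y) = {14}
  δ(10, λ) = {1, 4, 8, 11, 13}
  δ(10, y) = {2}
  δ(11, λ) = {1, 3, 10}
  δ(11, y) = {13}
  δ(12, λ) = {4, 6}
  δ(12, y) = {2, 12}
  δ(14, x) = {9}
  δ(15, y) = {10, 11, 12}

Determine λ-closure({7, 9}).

{1, 3, 4, 6, 7, 8, 9, 12, 15}

Start with {7, 9}.
From 7 via λ: add 15.
From 9 via λ: add 8.
From 8 via λ: add 1.
From 1 via λ: add 12.
From 12 via λ: add 4, 6.
From 6 via λ: add 3.
No new states can be added; the closed set is {1, 3, 4, 6, 7, 8, 9, 12, 15}.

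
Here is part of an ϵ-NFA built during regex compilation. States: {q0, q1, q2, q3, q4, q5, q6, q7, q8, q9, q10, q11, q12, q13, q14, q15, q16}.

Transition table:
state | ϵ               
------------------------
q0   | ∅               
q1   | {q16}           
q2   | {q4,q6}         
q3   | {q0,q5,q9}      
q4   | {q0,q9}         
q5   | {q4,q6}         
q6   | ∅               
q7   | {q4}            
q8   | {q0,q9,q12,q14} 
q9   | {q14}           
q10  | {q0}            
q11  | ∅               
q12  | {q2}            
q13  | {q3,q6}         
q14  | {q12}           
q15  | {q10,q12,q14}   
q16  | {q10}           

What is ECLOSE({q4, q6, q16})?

{q0, q2, q4, q6, q9, q10, q12, q14, q16}

Start with {q4, q6, q16}.
From q4 via ϵ: add q0, q9.
From q16 via ϵ: add q10.
From q9 via ϵ: add q14.
From q14 via ϵ: add q12.
From q12 via ϵ: add q2.
No new states can be added; the closed set is {q0, q2, q4, q6, q9, q10, q12, q14, q16}.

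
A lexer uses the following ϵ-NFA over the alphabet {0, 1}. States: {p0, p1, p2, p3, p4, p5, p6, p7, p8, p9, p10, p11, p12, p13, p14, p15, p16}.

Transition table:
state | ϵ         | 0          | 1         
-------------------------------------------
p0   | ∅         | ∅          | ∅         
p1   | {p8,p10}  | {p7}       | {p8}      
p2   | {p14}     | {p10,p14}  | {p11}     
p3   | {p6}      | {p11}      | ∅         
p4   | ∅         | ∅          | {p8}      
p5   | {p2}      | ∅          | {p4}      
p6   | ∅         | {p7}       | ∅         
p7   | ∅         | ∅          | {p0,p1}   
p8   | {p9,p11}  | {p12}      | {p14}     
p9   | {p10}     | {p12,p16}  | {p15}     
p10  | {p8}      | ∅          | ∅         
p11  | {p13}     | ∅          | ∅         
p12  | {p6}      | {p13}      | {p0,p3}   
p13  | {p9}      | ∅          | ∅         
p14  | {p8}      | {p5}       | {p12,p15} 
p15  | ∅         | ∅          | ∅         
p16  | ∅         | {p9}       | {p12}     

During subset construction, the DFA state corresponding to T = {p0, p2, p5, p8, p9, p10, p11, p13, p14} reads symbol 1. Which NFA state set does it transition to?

p2 on 1 → {p11}.
p5 on 1 → {p4}.
p8 on 1 → {p14}.
p9 on 1 → {p15}.
p14 on 1 → {p12, p15}.
No 1-transition from p0, p10, p11, p13.
Union after reading 1: {p4, p11, p12, p14, p15}.
Now take the ϵ-closure:
From p11 via ϵ: add p13.
From p12 via ϵ: add p6.
From p14 via ϵ: add p8.
From p8 via ϵ: add p9.
From p9 via ϵ: add p10.
No new states can be added; the closed set is {p4, p6, p8, p9, p10, p11, p12, p13, p14, p15}.

{p4, p6, p8, p9, p10, p11, p12, p13, p14, p15}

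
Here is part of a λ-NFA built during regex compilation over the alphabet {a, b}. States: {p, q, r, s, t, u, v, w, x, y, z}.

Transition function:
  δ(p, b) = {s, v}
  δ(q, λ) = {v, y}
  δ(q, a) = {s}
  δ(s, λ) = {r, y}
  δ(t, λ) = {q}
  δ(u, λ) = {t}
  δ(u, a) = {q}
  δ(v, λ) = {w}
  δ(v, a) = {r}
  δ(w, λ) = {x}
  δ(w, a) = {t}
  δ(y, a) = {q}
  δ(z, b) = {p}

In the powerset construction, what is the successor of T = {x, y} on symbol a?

y on a → {q}.
No a-transition from x.
Union after reading a: {q}.
Now take the λ-closure:
From q via λ: add v, y.
From v via λ: add w.
From w via λ: add x.
No new states can be added; the closed set is {q, v, w, x, y}.

{q, v, w, x, y}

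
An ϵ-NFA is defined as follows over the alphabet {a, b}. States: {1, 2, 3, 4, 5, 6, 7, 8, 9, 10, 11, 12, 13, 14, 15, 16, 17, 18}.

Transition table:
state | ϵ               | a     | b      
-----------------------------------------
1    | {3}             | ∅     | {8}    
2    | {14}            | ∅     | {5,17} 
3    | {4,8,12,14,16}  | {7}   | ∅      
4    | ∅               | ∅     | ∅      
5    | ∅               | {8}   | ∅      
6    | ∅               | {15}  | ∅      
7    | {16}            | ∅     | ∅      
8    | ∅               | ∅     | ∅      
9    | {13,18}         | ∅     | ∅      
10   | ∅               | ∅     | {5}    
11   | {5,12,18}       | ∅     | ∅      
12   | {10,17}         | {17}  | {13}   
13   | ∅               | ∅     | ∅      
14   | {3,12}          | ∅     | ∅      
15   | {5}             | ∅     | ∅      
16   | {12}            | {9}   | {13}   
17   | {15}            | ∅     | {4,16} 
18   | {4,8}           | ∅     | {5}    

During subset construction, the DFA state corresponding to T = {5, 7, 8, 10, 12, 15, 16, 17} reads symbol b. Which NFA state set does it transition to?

10 on b → {5}.
12 on b → {13}.
16 on b → {13}.
17 on b → {4, 16}.
No b-transition from 5, 7, 8, 15.
Union after reading b: {4, 5, 13, 16}.
Now take the ϵ-closure:
From 16 via ϵ: add 12.
From 12 via ϵ: add 10, 17.
From 17 via ϵ: add 15.
No new states can be added; the closed set is {4, 5, 10, 12, 13, 15, 16, 17}.

{4, 5, 10, 12, 13, 15, 16, 17}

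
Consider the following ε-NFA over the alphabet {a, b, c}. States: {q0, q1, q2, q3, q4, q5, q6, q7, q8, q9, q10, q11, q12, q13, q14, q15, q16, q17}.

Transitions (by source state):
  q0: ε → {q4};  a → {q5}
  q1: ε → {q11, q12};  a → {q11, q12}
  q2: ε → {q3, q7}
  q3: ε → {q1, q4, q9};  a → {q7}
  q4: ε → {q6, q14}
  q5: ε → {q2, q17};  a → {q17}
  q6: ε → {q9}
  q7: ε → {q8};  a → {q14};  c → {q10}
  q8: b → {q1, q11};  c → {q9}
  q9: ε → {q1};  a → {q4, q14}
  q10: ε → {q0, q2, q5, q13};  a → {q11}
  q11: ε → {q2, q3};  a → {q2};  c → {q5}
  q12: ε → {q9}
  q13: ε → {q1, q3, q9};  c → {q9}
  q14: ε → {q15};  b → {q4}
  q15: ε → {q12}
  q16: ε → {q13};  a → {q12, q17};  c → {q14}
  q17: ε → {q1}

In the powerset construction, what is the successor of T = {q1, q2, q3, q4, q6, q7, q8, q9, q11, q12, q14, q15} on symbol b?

{q1, q2, q3, q4, q6, q7, q8, q9, q11, q12, q14, q15}

q8 on b → {q1, q11}.
q14 on b → {q4}.
No b-transition from q1, q2, q3, q4, q6, q7, q9, q11, q12, q15.
Union after reading b: {q1, q4, q11}.
Now take the ε-closure:
From q1 via ε: add q12.
From q4 via ε: add q6, q14.
From q11 via ε: add q2, q3.
From q2 via ε: add q7.
From q3 via ε: add q9.
From q14 via ε: add q15.
From q7 via ε: add q8.
No new states can be added; the closed set is {q1, q2, q3, q4, q6, q7, q8, q9, q11, q12, q14, q15}.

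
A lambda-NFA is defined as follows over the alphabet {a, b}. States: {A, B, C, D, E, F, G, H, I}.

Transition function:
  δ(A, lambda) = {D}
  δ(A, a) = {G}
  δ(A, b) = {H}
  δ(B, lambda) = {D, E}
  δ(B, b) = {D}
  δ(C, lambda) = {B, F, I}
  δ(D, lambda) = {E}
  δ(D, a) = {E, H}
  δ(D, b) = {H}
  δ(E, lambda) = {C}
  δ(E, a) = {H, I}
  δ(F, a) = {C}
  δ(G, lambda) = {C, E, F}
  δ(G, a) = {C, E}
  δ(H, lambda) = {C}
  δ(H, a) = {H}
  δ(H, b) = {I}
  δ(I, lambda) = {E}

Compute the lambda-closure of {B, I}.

Start with {B, I}.
From B via lambda: add D, E.
From E via lambda: add C.
From C via lambda: add F.
No new states can be added; the closed set is {B, C, D, E, F, I}.

{B, C, D, E, F, I}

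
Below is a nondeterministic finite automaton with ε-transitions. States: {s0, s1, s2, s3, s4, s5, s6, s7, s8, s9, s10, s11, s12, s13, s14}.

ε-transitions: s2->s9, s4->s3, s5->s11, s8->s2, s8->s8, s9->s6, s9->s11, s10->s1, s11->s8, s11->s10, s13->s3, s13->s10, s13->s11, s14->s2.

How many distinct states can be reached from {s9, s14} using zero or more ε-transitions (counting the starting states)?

Start with {s9, s14}.
From s9 via ε: add s6, s11.
From s14 via ε: add s2.
From s11 via ε: add s8, s10.
From s10 via ε: add s1.
ε-closure = {s1, s2, s6, s8, s9, s10, s11, s14}, which has 8 states.

8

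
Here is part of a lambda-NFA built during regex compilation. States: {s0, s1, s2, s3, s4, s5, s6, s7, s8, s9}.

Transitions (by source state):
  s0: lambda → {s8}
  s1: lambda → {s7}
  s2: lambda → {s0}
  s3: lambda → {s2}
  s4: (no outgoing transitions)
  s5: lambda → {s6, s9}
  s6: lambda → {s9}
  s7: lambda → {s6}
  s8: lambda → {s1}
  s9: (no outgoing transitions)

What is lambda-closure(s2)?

Start with {s2}.
From s2 via lambda: add s0.
From s0 via lambda: add s8.
From s8 via lambda: add s1.
From s1 via lambda: add s7.
From s7 via lambda: add s6.
From s6 via lambda: add s9.
No new states can be added; the closed set is {s0, s1, s2, s6, s7, s8, s9}.

{s0, s1, s2, s6, s7, s8, s9}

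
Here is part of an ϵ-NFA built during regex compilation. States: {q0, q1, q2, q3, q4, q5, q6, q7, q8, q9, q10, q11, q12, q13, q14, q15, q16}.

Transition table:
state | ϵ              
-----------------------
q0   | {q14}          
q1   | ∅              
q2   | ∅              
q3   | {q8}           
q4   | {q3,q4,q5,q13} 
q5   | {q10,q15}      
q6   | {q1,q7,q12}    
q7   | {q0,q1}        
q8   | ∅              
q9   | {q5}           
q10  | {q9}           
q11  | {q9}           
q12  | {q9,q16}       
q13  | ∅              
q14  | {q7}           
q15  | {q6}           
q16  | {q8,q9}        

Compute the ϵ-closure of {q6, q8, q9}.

{q0, q1, q5, q6, q7, q8, q9, q10, q12, q14, q15, q16}

Start with {q6, q8, q9}.
From q6 via ϵ: add q1, q7, q12.
From q9 via ϵ: add q5.
From q5 via ϵ: add q10, q15.
From q7 via ϵ: add q0.
From q12 via ϵ: add q16.
From q0 via ϵ: add q14.
No new states can be added; the closed set is {q0, q1, q5, q6, q7, q8, q9, q10, q12, q14, q15, q16}.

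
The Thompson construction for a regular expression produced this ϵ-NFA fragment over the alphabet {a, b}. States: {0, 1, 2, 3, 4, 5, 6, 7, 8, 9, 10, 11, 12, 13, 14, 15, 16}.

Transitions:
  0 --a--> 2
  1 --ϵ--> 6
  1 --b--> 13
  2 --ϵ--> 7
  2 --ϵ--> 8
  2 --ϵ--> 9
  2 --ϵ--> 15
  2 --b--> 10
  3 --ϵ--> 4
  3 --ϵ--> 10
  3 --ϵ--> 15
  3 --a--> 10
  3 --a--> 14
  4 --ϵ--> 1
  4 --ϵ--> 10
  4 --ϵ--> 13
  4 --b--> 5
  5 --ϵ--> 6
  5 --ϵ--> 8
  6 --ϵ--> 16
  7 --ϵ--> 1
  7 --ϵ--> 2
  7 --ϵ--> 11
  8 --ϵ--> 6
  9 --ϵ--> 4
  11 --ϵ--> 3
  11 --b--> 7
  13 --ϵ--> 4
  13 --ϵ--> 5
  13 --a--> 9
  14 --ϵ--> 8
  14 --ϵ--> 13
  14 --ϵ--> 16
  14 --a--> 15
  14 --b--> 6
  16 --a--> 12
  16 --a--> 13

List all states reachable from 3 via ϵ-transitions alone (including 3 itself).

Start with {3}.
From 3 via ϵ: add 4, 10, 15.
From 4 via ϵ: add 1, 13.
From 1 via ϵ: add 6.
From 13 via ϵ: add 5.
From 5 via ϵ: add 8.
From 6 via ϵ: add 16.
No new states can be added; the closed set is {1, 3, 4, 5, 6, 8, 10, 13, 15, 16}.

{1, 3, 4, 5, 6, 8, 10, 13, 15, 16}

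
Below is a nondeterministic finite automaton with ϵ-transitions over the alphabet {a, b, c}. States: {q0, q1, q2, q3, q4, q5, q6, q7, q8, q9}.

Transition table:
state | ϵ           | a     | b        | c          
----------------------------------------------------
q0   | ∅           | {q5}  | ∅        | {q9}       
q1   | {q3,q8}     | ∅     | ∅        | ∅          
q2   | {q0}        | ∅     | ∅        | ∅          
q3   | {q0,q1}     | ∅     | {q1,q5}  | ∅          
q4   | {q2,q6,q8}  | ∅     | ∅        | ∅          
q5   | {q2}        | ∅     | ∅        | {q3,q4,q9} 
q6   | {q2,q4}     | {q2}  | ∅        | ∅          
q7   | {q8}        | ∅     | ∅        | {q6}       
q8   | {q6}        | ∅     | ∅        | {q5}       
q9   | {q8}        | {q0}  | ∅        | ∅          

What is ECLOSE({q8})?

{q0, q2, q4, q6, q8}

Start with {q8}.
From q8 via ϵ: add q6.
From q6 via ϵ: add q2, q4.
From q2 via ϵ: add q0.
No new states can be added; the closed set is {q0, q2, q4, q6, q8}.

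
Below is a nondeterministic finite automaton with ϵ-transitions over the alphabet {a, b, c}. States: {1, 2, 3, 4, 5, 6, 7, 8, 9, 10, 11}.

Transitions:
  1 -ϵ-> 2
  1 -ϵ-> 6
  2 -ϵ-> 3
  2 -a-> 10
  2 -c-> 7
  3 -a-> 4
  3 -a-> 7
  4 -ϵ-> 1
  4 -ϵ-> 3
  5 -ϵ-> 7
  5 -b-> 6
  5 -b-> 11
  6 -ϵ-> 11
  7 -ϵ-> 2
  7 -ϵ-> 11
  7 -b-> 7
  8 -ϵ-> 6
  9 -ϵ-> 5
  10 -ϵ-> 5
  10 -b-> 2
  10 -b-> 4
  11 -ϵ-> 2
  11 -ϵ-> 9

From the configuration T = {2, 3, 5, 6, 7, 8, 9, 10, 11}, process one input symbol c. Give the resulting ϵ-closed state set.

2 on c → {7}.
No c-transition from 3, 5, 6, 7, 8, 9, 10, 11.
Union after reading c: {7}.
Now take the ϵ-closure:
From 7 via ϵ: add 2, 11.
From 2 via ϵ: add 3.
From 11 via ϵ: add 9.
From 9 via ϵ: add 5.
No new states can be added; the closed set is {2, 3, 5, 7, 9, 11}.

{2, 3, 5, 7, 9, 11}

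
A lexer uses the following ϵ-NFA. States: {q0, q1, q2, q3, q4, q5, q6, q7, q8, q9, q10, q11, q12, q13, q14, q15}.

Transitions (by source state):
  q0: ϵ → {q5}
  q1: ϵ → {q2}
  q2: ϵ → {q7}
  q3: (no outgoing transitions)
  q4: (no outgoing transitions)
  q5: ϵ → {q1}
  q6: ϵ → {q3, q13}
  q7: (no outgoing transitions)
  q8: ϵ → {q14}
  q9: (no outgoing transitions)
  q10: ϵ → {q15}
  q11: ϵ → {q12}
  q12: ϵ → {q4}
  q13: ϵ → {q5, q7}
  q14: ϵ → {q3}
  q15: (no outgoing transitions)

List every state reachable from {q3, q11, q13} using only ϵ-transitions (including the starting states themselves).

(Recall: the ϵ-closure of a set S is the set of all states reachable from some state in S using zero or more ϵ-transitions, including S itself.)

{q1, q2, q3, q4, q5, q7, q11, q12, q13}

Start with {q3, q11, q13}.
From q11 via ϵ: add q12.
From q13 via ϵ: add q5, q7.
From q5 via ϵ: add q1.
From q12 via ϵ: add q4.
From q1 via ϵ: add q2.
No new states can be added; the closed set is {q1, q2, q3, q4, q5, q7, q11, q12, q13}.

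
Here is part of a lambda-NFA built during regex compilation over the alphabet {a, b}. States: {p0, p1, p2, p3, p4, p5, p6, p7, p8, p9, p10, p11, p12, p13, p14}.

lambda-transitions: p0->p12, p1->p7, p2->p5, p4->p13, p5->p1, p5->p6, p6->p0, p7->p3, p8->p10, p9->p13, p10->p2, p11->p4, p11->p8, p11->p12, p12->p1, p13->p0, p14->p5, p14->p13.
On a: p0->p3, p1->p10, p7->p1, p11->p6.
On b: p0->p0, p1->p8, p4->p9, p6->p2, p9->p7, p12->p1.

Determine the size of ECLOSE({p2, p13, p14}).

10

Start with {p2, p13, p14}.
From p2 via lambda: add p5.
From p13 via lambda: add p0.
From p0 via lambda: add p12.
From p5 via lambda: add p1, p6.
From p1 via lambda: add p7.
From p7 via lambda: add p3.
lambda-closure = {p0, p1, p2, p3, p5, p6, p7, p12, p13, p14}, which has 10 states.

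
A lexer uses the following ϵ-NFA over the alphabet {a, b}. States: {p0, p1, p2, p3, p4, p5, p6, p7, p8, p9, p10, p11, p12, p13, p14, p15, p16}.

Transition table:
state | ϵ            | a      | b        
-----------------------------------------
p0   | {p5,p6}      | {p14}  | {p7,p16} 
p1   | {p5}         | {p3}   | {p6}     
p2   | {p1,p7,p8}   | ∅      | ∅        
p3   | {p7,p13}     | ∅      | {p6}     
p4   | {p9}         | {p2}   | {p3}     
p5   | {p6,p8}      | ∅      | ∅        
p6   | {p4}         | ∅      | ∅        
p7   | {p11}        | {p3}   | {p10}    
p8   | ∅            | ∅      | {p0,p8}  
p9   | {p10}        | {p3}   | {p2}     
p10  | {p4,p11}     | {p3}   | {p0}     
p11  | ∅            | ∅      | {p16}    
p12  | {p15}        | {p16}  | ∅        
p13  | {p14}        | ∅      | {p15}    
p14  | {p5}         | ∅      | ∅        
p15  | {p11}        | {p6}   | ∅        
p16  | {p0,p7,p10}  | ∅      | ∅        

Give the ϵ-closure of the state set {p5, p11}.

Start with {p5, p11}.
From p5 via ϵ: add p6, p8.
From p6 via ϵ: add p4.
From p4 via ϵ: add p9.
From p9 via ϵ: add p10.
No new states can be added; the closed set is {p4, p5, p6, p8, p9, p10, p11}.

{p4, p5, p6, p8, p9, p10, p11}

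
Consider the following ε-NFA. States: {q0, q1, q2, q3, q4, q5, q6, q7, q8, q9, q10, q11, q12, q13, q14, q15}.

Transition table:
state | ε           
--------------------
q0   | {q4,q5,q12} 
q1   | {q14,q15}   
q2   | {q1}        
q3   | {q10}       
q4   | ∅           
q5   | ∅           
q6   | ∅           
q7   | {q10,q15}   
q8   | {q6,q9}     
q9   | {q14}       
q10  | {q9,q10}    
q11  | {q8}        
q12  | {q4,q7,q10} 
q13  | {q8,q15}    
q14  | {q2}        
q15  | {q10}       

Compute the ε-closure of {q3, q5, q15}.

{q1, q2, q3, q5, q9, q10, q14, q15}

Start with {q3, q5, q15}.
From q3 via ε: add q10.
From q10 via ε: add q9.
From q9 via ε: add q14.
From q14 via ε: add q2.
From q2 via ε: add q1.
No new states can be added; the closed set is {q1, q2, q3, q5, q9, q10, q14, q15}.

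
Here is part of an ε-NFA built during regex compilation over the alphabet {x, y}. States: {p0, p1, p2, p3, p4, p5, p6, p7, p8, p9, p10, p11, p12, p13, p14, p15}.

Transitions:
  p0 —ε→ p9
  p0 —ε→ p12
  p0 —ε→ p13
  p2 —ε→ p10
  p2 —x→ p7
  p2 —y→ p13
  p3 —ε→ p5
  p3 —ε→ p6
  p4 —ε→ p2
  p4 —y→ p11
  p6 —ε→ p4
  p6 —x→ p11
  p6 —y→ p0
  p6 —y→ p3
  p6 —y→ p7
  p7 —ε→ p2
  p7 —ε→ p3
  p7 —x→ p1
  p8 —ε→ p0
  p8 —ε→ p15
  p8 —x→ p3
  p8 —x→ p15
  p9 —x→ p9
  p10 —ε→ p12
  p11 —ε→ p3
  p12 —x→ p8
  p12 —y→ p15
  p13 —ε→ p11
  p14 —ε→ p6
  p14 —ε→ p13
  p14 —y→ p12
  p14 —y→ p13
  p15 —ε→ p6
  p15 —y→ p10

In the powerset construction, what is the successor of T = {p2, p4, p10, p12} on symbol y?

p2 on y → {p13}.
p4 on y → {p11}.
p12 on y → {p15}.
No y-transition from p10.
Union after reading y: {p11, p13, p15}.
Now take the ε-closure:
From p11 via ε: add p3.
From p15 via ε: add p6.
From p3 via ε: add p5.
From p6 via ε: add p4.
From p4 via ε: add p2.
From p2 via ε: add p10.
From p10 via ε: add p12.
No new states can be added; the closed set is {p2, p3, p4, p5, p6, p10, p11, p12, p13, p15}.

{p2, p3, p4, p5, p6, p10, p11, p12, p13, p15}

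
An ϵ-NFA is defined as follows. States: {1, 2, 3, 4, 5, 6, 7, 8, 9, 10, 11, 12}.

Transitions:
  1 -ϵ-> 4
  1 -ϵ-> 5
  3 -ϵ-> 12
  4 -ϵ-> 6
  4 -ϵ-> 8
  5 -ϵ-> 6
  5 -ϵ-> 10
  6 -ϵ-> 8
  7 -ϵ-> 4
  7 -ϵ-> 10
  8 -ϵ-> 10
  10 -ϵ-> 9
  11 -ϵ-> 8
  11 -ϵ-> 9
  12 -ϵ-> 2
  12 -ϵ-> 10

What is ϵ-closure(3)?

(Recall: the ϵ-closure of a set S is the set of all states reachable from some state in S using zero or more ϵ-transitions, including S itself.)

{2, 3, 9, 10, 12}

Start with {3}.
From 3 via ϵ: add 12.
From 12 via ϵ: add 2, 10.
From 10 via ϵ: add 9.
No new states can be added; the closed set is {2, 3, 9, 10, 12}.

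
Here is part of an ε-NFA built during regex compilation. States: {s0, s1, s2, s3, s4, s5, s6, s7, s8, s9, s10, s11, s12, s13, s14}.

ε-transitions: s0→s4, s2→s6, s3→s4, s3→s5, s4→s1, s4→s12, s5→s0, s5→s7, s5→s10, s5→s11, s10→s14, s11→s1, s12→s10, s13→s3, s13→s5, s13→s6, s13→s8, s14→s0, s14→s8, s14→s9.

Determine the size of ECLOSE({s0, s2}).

Start with {s0, s2}.
From s0 via ε: add s4.
From s2 via ε: add s6.
From s4 via ε: add s1, s12.
From s12 via ε: add s10.
From s10 via ε: add s14.
From s14 via ε: add s8, s9.
ε-closure = {s0, s1, s2, s4, s6, s8, s9, s10, s12, s14}, which has 10 states.

10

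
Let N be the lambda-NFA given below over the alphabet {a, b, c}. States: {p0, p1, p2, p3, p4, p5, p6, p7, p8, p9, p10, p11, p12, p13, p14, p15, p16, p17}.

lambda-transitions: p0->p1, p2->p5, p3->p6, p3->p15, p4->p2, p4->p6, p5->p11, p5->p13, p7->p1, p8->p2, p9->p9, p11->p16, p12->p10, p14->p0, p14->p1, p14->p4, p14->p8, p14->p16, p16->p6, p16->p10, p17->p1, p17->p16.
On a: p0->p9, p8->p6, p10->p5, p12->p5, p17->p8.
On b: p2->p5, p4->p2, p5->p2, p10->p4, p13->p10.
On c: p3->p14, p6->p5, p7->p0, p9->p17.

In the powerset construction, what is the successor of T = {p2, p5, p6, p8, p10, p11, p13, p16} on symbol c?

{p5, p6, p10, p11, p13, p16}

p6 on c → {p5}.
No c-transition from p2, p5, p8, p10, p11, p13, p16.
Union after reading c: {p5}.
Now take the lambda-closure:
From p5 via lambda: add p11, p13.
From p11 via lambda: add p16.
From p16 via lambda: add p6, p10.
No new states can be added; the closed set is {p5, p6, p10, p11, p13, p16}.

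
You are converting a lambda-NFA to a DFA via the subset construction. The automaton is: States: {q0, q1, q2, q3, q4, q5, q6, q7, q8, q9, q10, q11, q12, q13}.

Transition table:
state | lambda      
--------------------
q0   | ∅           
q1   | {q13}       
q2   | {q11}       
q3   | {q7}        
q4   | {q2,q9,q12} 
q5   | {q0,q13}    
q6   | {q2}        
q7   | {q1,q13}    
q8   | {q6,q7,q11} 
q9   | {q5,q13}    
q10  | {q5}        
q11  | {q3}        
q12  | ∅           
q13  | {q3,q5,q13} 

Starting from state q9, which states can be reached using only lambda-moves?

Start with {q9}.
From q9 via lambda: add q5, q13.
From q5 via lambda: add q0.
From q13 via lambda: add q3.
From q3 via lambda: add q7.
From q7 via lambda: add q1.
No new states can be added; the closed set is {q0, q1, q3, q5, q7, q9, q13}.

{q0, q1, q3, q5, q7, q9, q13}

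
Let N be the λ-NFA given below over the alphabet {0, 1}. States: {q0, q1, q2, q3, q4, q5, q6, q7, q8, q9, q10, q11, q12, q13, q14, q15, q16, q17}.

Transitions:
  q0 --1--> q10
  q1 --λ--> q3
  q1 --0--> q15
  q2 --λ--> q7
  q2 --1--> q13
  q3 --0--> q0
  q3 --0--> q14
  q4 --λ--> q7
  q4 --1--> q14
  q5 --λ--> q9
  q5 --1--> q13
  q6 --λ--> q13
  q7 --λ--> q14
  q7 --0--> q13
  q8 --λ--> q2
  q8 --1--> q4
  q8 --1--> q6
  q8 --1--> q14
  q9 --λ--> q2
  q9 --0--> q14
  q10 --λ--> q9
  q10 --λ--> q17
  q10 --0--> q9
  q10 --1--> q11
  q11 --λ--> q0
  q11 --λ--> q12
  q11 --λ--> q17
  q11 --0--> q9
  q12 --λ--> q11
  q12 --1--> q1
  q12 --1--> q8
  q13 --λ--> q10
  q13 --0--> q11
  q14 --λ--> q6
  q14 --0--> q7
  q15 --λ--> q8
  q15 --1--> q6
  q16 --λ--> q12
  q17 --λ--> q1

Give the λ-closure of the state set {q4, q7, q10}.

Start with {q4, q7, q10}.
From q7 via λ: add q14.
From q10 via λ: add q9, q17.
From q9 via λ: add q2.
From q14 via λ: add q6.
From q17 via λ: add q1.
From q1 via λ: add q3.
From q6 via λ: add q13.
No new states can be added; the closed set is {q1, q2, q3, q4, q6, q7, q9, q10, q13, q14, q17}.

{q1, q2, q3, q4, q6, q7, q9, q10, q13, q14, q17}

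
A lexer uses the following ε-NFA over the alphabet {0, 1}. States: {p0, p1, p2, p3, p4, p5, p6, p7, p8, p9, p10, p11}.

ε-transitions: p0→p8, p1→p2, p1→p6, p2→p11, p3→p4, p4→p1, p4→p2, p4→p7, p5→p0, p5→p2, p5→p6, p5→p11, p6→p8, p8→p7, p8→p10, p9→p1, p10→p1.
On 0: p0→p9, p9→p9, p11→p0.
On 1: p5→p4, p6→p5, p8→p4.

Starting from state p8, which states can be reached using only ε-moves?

{p1, p2, p6, p7, p8, p10, p11}

Start with {p8}.
From p8 via ε: add p7, p10.
From p10 via ε: add p1.
From p1 via ε: add p2, p6.
From p2 via ε: add p11.
No new states can be added; the closed set is {p1, p2, p6, p7, p8, p10, p11}.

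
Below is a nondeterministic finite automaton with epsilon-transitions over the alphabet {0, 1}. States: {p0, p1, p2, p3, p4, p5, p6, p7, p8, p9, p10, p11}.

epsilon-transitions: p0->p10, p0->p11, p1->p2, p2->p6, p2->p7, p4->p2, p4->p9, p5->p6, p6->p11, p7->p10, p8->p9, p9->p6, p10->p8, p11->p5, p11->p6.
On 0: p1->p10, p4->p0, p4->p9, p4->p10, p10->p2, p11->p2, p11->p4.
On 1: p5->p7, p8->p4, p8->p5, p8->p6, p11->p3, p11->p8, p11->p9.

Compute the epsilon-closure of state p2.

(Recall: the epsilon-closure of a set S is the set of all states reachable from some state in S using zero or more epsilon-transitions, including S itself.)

Start with {p2}.
From p2 via epsilon: add p6, p7.
From p6 via epsilon: add p11.
From p7 via epsilon: add p10.
From p10 via epsilon: add p8.
From p11 via epsilon: add p5.
From p8 via epsilon: add p9.
No new states can be added; the closed set is {p2, p5, p6, p7, p8, p9, p10, p11}.

{p2, p5, p6, p7, p8, p9, p10, p11}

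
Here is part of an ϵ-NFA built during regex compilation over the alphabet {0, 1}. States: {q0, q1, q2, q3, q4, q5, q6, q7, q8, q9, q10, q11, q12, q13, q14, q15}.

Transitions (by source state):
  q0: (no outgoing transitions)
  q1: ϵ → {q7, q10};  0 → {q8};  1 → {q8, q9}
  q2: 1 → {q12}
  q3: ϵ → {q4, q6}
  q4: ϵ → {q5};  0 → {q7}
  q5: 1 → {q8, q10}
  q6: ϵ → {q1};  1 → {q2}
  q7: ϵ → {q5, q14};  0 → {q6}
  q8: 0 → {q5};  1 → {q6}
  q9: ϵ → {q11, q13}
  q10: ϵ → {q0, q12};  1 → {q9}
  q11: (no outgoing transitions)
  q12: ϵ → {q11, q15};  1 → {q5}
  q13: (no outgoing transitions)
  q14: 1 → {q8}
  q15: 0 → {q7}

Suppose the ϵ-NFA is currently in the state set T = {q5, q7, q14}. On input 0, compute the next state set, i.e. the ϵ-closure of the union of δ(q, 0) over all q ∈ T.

{q0, q1, q5, q6, q7, q10, q11, q12, q14, q15}

q7 on 0 → {q6}.
No 0-transition from q5, q14.
Union after reading 0: {q6}.
Now take the ϵ-closure:
From q6 via ϵ: add q1.
From q1 via ϵ: add q7, q10.
From q7 via ϵ: add q5, q14.
From q10 via ϵ: add q0, q12.
From q12 via ϵ: add q11, q15.
No new states can be added; the closed set is {q0, q1, q5, q6, q7, q10, q11, q12, q14, q15}.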